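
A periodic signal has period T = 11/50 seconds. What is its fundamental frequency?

The fundamental frequency is the reciprocal of the period.
f = 1/T = 1/(11/50) = 50/11 Hz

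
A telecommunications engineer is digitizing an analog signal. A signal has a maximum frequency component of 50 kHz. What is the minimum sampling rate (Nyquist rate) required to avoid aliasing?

By the Nyquist-Shannon sampling theorem,
the minimum sampling rate (Nyquist rate) must be at least 2 * f_max.
Nyquist rate = 2 * 50 kHz = 100 kHz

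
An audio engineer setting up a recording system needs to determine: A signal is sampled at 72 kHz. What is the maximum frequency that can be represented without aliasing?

The maximum frequency that can be represented without aliasing
is the Nyquist frequency: f_max = f_s / 2 = 72 kHz / 2 = 36 kHz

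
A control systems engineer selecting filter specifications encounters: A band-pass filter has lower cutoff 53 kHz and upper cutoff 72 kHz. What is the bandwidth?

Bandwidth = f_high - f_low
= 72 kHz - 53 kHz = 19 kHz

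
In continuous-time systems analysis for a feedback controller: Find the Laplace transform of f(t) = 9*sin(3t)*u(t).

Standard pair: sin(wt)*u(t) <-> w/(s^2+w^2)
With w = 3: L{9*sin(3t)*u(t)} = 27/(s^2+9)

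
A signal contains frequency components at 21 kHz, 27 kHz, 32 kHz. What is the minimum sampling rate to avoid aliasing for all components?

The highest frequency component is f_max = 32 kHz.
Nyquist rate = 2 * f_max = 2 * 32 kHz = 64 kHz.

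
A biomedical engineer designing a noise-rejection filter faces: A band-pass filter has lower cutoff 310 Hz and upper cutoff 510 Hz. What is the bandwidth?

Bandwidth = f_high - f_low
= 510 Hz - 310 Hz = 200 Hz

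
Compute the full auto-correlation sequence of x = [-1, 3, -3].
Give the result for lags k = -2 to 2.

r_xx[k] = sum_m x[m]*x[m+k], indexed from 0, for k = -2 to 2:
  r_xx[-2] = x[2]*x[0] = 3
  r_xx[-1] = x[1]*x[0] + x[2]*x[1] = -12
  r_xx[0] = x[0]*x[0] + x[1]*x[1] + x[2]*x[2] = 19
  r_xx[1] = x[0]*x[1] + x[1]*x[2] = -12
  r_xx[2] = x[0]*x[2] = 3
r_xx = [3, -12, 19, -12, 3]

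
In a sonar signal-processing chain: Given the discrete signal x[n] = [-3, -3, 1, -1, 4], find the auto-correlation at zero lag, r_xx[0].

The auto-correlation at zero lag r_xx[0] equals the signal energy.
r_xx[0] = sum of x[n]^2 = (-3)^2 + (-3)^2 + 1^2 + (-1)^2 + 4^2
= 9 + 9 + 1 + 1 + 16 = 36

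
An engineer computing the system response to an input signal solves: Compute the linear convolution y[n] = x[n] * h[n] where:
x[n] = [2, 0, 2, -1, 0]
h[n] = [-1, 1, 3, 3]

y[n] = sum_k x[k]*h[n-k]. Output length = len(x) + len(h) - 1 = 5 + 4 - 1 = 8.
y[0] = 2*-1 = -2
y[1] = 0*-1 + 2*1 = 2
y[2] = 2*-1 + 0*1 + 2*3 = 4
y[3] = -1*-1 + 2*1 + 0*3 + 2*3 = 9
y[4] = 0*-1 + -1*1 + 2*3 + 0*3 = 5
y[5] = 0*1 + -1*3 + 2*3 = 3
y[6] = 0*3 + -1*3 = -3
y[7] = 0*3 = 0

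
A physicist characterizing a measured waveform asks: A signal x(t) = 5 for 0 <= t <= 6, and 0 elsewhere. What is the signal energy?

Energy = integral of |x(t)|^2 dt over the signal duration
= 5^2 * 6 = 25 * 6 = 150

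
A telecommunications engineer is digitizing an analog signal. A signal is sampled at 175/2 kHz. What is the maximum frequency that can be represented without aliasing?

The maximum frequency that can be represented without aliasing
is the Nyquist frequency: f_max = f_s / 2 = 175/2 kHz / 2 = 175/4 kHz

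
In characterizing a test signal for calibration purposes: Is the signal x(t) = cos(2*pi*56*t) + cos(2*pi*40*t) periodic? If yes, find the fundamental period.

f1 = 56 Hz, f2 = 40 Hz
Period T1 = 1/56, T2 = 1/40
Ratio T1/T2 = 40/56, which is rational.
The signal is periodic with fundamental period T = 1/GCD(56,40) = 1/8 s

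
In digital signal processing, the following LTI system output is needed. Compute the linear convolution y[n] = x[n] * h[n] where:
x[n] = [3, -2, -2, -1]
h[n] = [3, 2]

y[n] = sum_k x[k]*h[n-k]. Output length = len(x) + len(h) - 1 = 4 + 2 - 1 = 5.
y[0] = 3*3 = 9
y[1] = -2*3 + 3*2 = 0
y[2] = -2*3 + -2*2 = -10
y[3] = -1*3 + -2*2 = -7
y[4] = -1*2 = -2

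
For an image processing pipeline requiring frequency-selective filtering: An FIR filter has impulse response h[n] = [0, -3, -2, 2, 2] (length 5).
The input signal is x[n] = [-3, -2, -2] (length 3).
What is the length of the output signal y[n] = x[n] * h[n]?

For linear convolution, the output length is:
len(y) = len(x) + len(h) - 1 = 3 + 5 - 1 = 7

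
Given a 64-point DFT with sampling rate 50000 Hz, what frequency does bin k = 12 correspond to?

The frequency of DFT bin k is: f_k = k * f_s / N
f_12 = 12 * 50000 / 64 = 9375 Hz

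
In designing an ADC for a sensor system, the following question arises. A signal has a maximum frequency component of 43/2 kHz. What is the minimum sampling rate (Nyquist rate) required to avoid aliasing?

By the Nyquist-Shannon sampling theorem,
the minimum sampling rate (Nyquist rate) must be at least 2 * f_max.
Nyquist rate = 2 * 43/2 kHz = 43 kHz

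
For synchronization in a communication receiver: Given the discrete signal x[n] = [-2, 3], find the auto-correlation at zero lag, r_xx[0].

The auto-correlation at zero lag r_xx[0] equals the signal energy.
r_xx[0] = sum of x[n]^2 = (-2)^2 + 3^2
= 4 + 9 = 13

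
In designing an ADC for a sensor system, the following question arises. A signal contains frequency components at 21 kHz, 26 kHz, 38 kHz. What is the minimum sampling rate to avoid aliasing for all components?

The highest frequency component is f_max = 38 kHz.
Nyquist rate = 2 * f_max = 2 * 38 kHz = 76 kHz.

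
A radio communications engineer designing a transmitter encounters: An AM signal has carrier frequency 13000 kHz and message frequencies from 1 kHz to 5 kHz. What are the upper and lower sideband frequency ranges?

Upper sideband (USB) = fc + [fm_low, fm_high] = 13000 + [1, 5] = [13001, 13005] kHz
Lower sideband (LSB) = fc - [fm_high, fm_low] = 13000 - [5, 1] = [12995, 12999] kHz
Total occupied spectrum: 12995 kHz to 13005 kHz (plus carrier at 13000 kHz)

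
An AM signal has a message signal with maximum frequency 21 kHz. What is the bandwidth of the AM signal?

In AM (double-sideband), the bandwidth is twice the message frequency.
BW = 2 * f_m = 2 * 21 kHz = 42 kHz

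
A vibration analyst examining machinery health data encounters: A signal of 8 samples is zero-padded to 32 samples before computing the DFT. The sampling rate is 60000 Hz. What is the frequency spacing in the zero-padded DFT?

Original DFT: N = 8, resolution = f_s/N = 60000/8 = 7500 Hz
Zero-padded DFT: N = 32, resolution = f_s/N = 60000/32 = 1875 Hz
Zero-padding interpolates the spectrum (finer frequency grid)
but does NOT improve the true spectral resolution (ability to resolve close frequencies).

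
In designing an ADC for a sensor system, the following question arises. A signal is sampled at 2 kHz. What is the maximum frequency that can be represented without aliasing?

The maximum frequency that can be represented without aliasing
is the Nyquist frequency: f_max = f_s / 2 = 2 kHz / 2 = 1 kHz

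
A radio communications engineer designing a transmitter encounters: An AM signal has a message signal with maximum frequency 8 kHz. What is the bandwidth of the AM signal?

In AM (double-sideband), the bandwidth is twice the message frequency.
BW = 2 * f_m = 2 * 8 kHz = 16 kHz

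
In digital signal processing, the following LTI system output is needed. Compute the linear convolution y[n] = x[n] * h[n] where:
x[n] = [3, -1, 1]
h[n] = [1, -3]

y[n] = sum_k x[k]*h[n-k]. Output length = len(x) + len(h) - 1 = 3 + 2 - 1 = 4.
y[0] = 3*1 = 3
y[1] = -1*1 + 3*-3 = -10
y[2] = 1*1 + -1*-3 = 4
y[3] = 1*-3 = -3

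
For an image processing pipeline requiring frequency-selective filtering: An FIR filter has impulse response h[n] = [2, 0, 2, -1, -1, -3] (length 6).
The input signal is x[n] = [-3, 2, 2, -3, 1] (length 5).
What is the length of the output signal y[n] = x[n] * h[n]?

For linear convolution, the output length is:
len(y) = len(x) + len(h) - 1 = 5 + 6 - 1 = 10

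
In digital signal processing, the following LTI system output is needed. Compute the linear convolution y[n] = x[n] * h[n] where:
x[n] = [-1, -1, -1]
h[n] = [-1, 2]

y[n] = sum_k x[k]*h[n-k]. Output length = len(x) + len(h) - 1 = 3 + 2 - 1 = 4.
y[0] = -1*-1 = 1
y[1] = -1*-1 + -1*2 = -1
y[2] = -1*-1 + -1*2 = -1
y[3] = -1*2 = -2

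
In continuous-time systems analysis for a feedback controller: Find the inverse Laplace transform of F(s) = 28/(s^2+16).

Standard pair: w/(s^2+w^2) <-> sin(wt)*u(t)
Recognize w^2 = 16, so w = 4; numerator 28 = 7*4.
f(t) = 7*sin(4t)*u(t)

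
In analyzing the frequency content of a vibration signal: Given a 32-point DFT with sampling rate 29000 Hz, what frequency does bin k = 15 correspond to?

The frequency of DFT bin k is: f_k = k * f_s / N
f_15 = 15 * 29000 / 32 = 54375/4 Hz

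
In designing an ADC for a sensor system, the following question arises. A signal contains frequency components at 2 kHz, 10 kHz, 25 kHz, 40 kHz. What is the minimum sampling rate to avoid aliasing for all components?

The highest frequency component is f_max = 40 kHz.
Nyquist rate = 2 * f_max = 2 * 40 kHz = 80 kHz.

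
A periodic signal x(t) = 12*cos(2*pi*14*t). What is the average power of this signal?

Average power of A*cos(wt) is A^2/2.
P = 12^2 / 2 = 144/2 = 72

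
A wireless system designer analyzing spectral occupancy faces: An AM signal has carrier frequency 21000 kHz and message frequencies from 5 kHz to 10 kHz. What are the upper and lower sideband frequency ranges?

Upper sideband (USB) = fc + [fm_low, fm_high] = 21000 + [5, 10] = [21005, 21010] kHz
Lower sideband (LSB) = fc - [fm_high, fm_low] = 21000 - [10, 5] = [20990, 20995] kHz
Total occupied spectrum: 20990 kHz to 21010 kHz (plus carrier at 21000 kHz)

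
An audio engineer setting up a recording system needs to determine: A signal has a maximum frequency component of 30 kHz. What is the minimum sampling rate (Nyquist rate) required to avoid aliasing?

By the Nyquist-Shannon sampling theorem,
the minimum sampling rate (Nyquist rate) must be at least 2 * f_max.
Nyquist rate = 2 * 30 kHz = 60 kHz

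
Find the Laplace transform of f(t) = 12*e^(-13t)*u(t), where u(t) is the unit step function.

Standard Laplace transform pair:
e^(-at)*u(t) <-> 1/(s+a)
With a = 13: L{12*e^(-13t)*u(t)} = 12/(s+13), ROC: Re(s) > -13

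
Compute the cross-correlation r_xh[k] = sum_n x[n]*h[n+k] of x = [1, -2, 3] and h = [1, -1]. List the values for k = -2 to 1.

Both sequences indexed from 0 and zero outside their support.
Lags with overlap: k = -2 to 1.
  r_xh[-2] = x[2]*h[0] = 3
  r_xh[-1] = x[1]*h[0] + x[2]*h[1] = -5
  r_xh[0] = x[0]*h[0] + x[1]*h[1] = 3
  r_xh[1] = x[0]*h[1] = -1
r_xh = [3, -5, 3, -1] (for k = -2, ..., 1)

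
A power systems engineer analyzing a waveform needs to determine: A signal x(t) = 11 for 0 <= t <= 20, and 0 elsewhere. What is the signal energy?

Energy = integral of |x(t)|^2 dt over the signal duration
= 11^2 * 20 = 121 * 20 = 2420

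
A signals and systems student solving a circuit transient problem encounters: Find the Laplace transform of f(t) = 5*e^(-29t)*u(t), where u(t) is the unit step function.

Standard Laplace transform pair:
e^(-at)*u(t) <-> 1/(s+a)
With a = 29: L{5*e^(-29t)*u(t)} = 5/(s+29), ROC: Re(s) > -29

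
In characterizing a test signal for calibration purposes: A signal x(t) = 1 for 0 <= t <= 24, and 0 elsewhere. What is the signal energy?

Energy = integral of |x(t)|^2 dt over the signal duration
= 1^2 * 24 = 1 * 24 = 24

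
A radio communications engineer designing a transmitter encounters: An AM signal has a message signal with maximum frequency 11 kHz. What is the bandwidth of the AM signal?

In AM (double-sideband), the bandwidth is twice the message frequency.
BW = 2 * f_m = 2 * 11 kHz = 22 kHz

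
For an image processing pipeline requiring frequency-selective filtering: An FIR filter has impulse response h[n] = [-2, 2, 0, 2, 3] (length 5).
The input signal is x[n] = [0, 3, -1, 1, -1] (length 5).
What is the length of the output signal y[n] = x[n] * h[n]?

For linear convolution, the output length is:
len(y) = len(x) + len(h) - 1 = 5 + 5 - 1 = 9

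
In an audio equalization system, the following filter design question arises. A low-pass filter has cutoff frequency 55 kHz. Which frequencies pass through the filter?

A low-pass filter passes all frequencies below the cutoff frequency 55 kHz and attenuates higher frequencies.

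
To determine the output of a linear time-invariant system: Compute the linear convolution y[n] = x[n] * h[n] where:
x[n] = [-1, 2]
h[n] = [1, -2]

y[n] = sum_k x[k]*h[n-k]. Output length = len(x) + len(h) - 1 = 2 + 2 - 1 = 3.
y[0] = -1*1 = -1
y[1] = 2*1 + -1*-2 = 4
y[2] = 2*-2 = -4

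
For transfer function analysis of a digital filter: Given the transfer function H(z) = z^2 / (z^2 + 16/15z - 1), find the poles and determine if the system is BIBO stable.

Poles are roots of the denominator: z^2 + 16/15z - 1 = 0.
Quadratic formula: z = [-(16/15) +/- sqrt((16/15)^2 - 4*(-1))] / 2
Discriminant = 256/225 + 4 = 1156/225; sqrt = 34/15.
z = (-16/15 +/- 34/15) / 2 => z = 3/5 or z = -5/3.
|p1| = 5/3, |p2| = 3/5.
For BIBO stability, all poles must lie inside the unit circle (|p| < 1).
System is UNSTABLE since at least one |p| >= 1.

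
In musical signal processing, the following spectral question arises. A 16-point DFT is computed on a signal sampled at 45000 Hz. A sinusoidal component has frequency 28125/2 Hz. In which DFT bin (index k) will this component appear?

DFT frequency resolution = f_s/N = 45000/16 = 5625/2 Hz
Bin index k = f_signal / resolution = 28125/2 / 5625/2 = 5
The signal frequency 28125/2 Hz falls in DFT bin k = 5.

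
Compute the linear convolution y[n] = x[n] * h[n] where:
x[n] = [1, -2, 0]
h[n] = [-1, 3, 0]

y[n] = sum_k x[k]*h[n-k]. Output length = len(x) + len(h) - 1 = 3 + 3 - 1 = 5.
y[0] = 1*-1 = -1
y[1] = -2*-1 + 1*3 = 5
y[2] = 0*-1 + -2*3 + 1*0 = -6
y[3] = 0*3 + -2*0 = 0
y[4] = 0*0 = 0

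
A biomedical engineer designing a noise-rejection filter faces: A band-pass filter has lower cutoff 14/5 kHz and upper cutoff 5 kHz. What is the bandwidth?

Bandwidth = f_high - f_low
= 5 kHz - 14/5 kHz = 11/5 kHz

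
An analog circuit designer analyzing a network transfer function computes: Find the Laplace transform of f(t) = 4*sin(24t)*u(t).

Standard pair: sin(wt)*u(t) <-> w/(s^2+w^2)
With w = 24: L{4*sin(24t)*u(t)} = 96/(s^2+576)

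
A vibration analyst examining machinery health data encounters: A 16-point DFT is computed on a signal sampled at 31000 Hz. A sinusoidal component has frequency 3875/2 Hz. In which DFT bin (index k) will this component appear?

DFT frequency resolution = f_s/N = 31000/16 = 3875/2 Hz
Bin index k = f_signal / resolution = 3875/2 / 3875/2 = 1
The signal frequency 3875/2 Hz falls in DFT bin k = 1.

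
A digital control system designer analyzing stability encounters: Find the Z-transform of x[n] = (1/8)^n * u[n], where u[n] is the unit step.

The Z-transform of a^n * u[n] is z/(z-a) for |z| > |a|.
Here a = 1/8, so X(z) = z/(z - (1/8)) = 8z/(8z - 1)
ROC: |z| > 1/8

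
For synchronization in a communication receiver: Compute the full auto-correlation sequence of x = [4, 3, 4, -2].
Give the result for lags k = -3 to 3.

r_xx[k] = sum_m x[m]*x[m+k], indexed from 0, for k = -3 to 3:
  r_xx[-3] = x[3]*x[0] = -8
  r_xx[-2] = x[2]*x[0] + x[3]*x[1] = 10
  r_xx[-1] = x[1]*x[0] + x[2]*x[1] + x[3]*x[2] = 16
  r_xx[0] = x[0]*x[0] + x[1]*x[1] + x[2]*x[2] + x[3]*x[3] = 45
  r_xx[1] = x[0]*x[1] + x[1]*x[2] + x[2]*x[3] = 16
  r_xx[2] = x[0]*x[2] + x[1]*x[3] = 10
  r_xx[3] = x[0]*x[3] = -8
r_xx = [-8, 10, 16, 45, 16, 10, -8]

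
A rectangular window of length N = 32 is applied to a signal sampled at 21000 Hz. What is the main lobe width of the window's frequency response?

For a rectangular window of length N,
the main lobe width in frequency is 2*f_s/N.
= 2*21000/32 = 2625/2 Hz
This determines the minimum frequency separation for resolving two sinusoids.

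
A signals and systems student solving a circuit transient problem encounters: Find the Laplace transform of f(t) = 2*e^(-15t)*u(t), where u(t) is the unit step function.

Standard Laplace transform pair:
e^(-at)*u(t) <-> 1/(s+a)
With a = 15: L{2*e^(-15t)*u(t)} = 2/(s+15), ROC: Re(s) > -15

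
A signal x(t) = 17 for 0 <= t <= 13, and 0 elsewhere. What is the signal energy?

Energy = integral of |x(t)|^2 dt over the signal duration
= 17^2 * 13 = 289 * 13 = 3757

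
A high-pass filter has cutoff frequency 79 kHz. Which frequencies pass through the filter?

A high-pass filter passes all frequencies above the cutoff frequency 79 kHz and attenuates lower frequencies.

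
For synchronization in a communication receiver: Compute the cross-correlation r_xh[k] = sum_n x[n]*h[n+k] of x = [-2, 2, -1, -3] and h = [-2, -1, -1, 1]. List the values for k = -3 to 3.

Both sequences indexed from 0 and zero outside their support.
Lags with overlap: k = -3 to 3.
  r_xh[-3] = x[3]*h[0] = 6
  r_xh[-2] = x[2]*h[0] + x[3]*h[1] = 5
  r_xh[-1] = x[1]*h[0] + x[2]*h[1] + x[3]*h[2] = 0
  r_xh[0] = x[0]*h[0] + x[1]*h[1] + x[2]*h[2] + x[3]*h[3] = 0
  r_xh[1] = x[0]*h[1] + x[1]*h[2] + x[2]*h[3] = -1
  r_xh[2] = x[0]*h[2] + x[1]*h[3] = 4
  r_xh[3] = x[0]*h[3] = -2
r_xh = [6, 5, 0, 0, -1, 4, -2] (for k = -3, ..., 3)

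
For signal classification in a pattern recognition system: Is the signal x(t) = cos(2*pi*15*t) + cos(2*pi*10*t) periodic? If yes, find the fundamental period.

f1 = 15 Hz, f2 = 10 Hz
Period T1 = 1/15, T2 = 1/10
Ratio T1/T2 = 10/15, which is rational.
The signal is periodic with fundamental period T = 1/GCD(15,10) = 1/5 s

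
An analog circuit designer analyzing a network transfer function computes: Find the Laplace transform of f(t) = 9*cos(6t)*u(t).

Standard pair: cos(wt)*u(t) <-> s/(s^2+w^2)
With w = 6: L{9*cos(6t)*u(t)} = 9s/(s^2+36)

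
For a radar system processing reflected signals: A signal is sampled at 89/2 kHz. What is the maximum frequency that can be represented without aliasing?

The maximum frequency that can be represented without aliasing
is the Nyquist frequency: f_max = f_s / 2 = 89/2 kHz / 2 = 89/4 kHz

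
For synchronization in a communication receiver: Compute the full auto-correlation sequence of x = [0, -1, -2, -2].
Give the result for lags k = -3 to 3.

r_xx[k] = sum_m x[m]*x[m+k], indexed from 0, for k = -3 to 3:
  r_xx[-3] = x[3]*x[0] = 0
  r_xx[-2] = x[2]*x[0] + x[3]*x[1] = 2
  r_xx[-1] = x[1]*x[0] + x[2]*x[1] + x[3]*x[2] = 6
  r_xx[0] = x[0]*x[0] + x[1]*x[1] + x[2]*x[2] + x[3]*x[3] = 9
  r_xx[1] = x[0]*x[1] + x[1]*x[2] + x[2]*x[3] = 6
  r_xx[2] = x[0]*x[2] + x[1]*x[3] = 2
  r_xx[3] = x[0]*x[3] = 0
r_xx = [0, 2, 6, 9, 6, 2, 0]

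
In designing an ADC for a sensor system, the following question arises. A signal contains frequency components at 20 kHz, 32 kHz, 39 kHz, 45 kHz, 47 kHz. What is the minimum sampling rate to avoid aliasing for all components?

The highest frequency component is f_max = 47 kHz.
Nyquist rate = 2 * f_max = 2 * 47 kHz = 94 kHz.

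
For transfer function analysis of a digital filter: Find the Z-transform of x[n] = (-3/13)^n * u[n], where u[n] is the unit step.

The Z-transform of a^n * u[n] is z/(z-a) for |z| > |a|.
Here a = -3/13, so X(z) = z/(z - (-3/13)) = 13z/(13z + 3)
ROC: |z| > 3/13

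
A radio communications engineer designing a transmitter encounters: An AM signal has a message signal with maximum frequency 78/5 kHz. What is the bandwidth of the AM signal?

In AM (double-sideband), the bandwidth is twice the message frequency.
BW = 2 * f_m = 2 * 78/5 kHz = 156/5 kHz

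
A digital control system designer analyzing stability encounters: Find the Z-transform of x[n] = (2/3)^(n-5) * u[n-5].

Time-shifting property: if X(z) = Z{x[n]}, then Z{x[n-d]} = z^(-d) * X(z)
X(z) = z/(z - 2/3) for x[n] = (2/3)^n * u[n]
Z{x[n-5]} = z^(-5) * z/(z - 2/3) = z^(-4)/(z - 2/3)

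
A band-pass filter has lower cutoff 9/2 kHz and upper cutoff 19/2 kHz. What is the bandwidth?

Bandwidth = f_high - f_low
= 19/2 kHz - 9/2 kHz = 5 kHz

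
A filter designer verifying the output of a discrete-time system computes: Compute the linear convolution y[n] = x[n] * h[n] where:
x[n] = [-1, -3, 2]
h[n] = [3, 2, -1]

y[n] = sum_k x[k]*h[n-k]. Output length = len(x) + len(h) - 1 = 3 + 3 - 1 = 5.
y[0] = -1*3 = -3
y[1] = -3*3 + -1*2 = -11
y[2] = 2*3 + -3*2 + -1*-1 = 1
y[3] = 2*2 + -3*-1 = 7
y[4] = 2*-1 = -2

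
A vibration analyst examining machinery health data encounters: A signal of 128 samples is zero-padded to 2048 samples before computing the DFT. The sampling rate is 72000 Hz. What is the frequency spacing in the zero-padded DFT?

Original DFT: N = 128, resolution = f_s/N = 72000/128 = 1125/2 Hz
Zero-padded DFT: N = 2048, resolution = f_s/N = 72000/2048 = 1125/32 Hz
Zero-padding interpolates the spectrum (finer frequency grid)
but does NOT improve the true spectral resolution (ability to resolve close frequencies).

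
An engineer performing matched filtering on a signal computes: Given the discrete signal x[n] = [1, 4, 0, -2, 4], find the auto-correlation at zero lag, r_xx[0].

The auto-correlation at zero lag r_xx[0] equals the signal energy.
r_xx[0] = sum of x[n]^2 = 1^2 + 4^2 + 0^2 + (-2)^2 + 4^2
= 1 + 16 + 0 + 4 + 16 = 37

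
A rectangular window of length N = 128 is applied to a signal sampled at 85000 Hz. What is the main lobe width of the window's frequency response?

For a rectangular window of length N,
the main lobe width in frequency is 2*f_s/N.
= 2*85000/128 = 10625/8 Hz
This determines the minimum frequency separation for resolving two sinusoids.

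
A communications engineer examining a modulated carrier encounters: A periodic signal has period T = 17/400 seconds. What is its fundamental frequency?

The fundamental frequency is the reciprocal of the period.
f = 1/T = 1/(17/400) = 400/17 Hz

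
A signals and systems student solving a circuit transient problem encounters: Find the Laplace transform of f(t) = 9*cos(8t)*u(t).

Standard pair: cos(wt)*u(t) <-> s/(s^2+w^2)
With w = 8: L{9*cos(8t)*u(t)} = 9s/(s^2+64)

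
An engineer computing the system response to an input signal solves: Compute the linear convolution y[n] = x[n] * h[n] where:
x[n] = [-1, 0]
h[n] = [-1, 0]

y[n] = sum_k x[k]*h[n-k]. Output length = len(x) + len(h) - 1 = 2 + 2 - 1 = 3.
y[0] = -1*-1 = 1
y[1] = 0*-1 + -1*0 = 0
y[2] = 0*0 = 0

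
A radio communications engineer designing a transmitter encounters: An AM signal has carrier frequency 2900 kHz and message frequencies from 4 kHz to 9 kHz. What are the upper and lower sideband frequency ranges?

Upper sideband (USB) = fc + [fm_low, fm_high] = 2900 + [4, 9] = [2904, 2909] kHz
Lower sideband (LSB) = fc - [fm_high, fm_low] = 2900 - [9, 4] = [2891, 2896] kHz
Total occupied spectrum: 2891 kHz to 2909 kHz (plus carrier at 2900 kHz)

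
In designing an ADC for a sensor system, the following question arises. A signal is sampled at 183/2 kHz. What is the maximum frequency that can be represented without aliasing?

The maximum frequency that can be represented without aliasing
is the Nyquist frequency: f_max = f_s / 2 = 183/2 kHz / 2 = 183/4 kHz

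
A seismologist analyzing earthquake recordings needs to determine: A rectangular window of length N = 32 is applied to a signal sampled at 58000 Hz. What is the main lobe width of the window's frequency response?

For a rectangular window of length N,
the main lobe width in frequency is 2*f_s/N.
= 2*58000/32 = 3625 Hz
This determines the minimum frequency separation for resolving two sinusoids.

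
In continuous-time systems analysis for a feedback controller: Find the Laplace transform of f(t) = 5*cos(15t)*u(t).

Standard pair: cos(wt)*u(t) <-> s/(s^2+w^2)
With w = 15: L{5*cos(15t)*u(t)} = 5s/(s^2+225)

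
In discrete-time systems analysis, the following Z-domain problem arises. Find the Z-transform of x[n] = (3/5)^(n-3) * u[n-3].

Time-shifting property: if X(z) = Z{x[n]}, then Z{x[n-d]} = z^(-d) * X(z)
X(z) = z/(z - 3/5) for x[n] = (3/5)^n * u[n]
Z{x[n-3]} = z^(-3) * z/(z - 3/5) = z^(-2)/(z - 3/5)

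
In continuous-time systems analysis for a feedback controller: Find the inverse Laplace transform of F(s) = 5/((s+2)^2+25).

Standard pair: w/((s+a)^2+w^2) <-> e^(-at)*sin(wt)*u(t)
With a=2, w=5: f(t) = e^(-2t)*sin(5t)*u(t)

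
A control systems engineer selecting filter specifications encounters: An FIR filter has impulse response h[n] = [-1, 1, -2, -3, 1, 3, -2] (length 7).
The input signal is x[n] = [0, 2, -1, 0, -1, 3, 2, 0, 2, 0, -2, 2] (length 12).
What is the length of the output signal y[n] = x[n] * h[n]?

For linear convolution, the output length is:
len(y) = len(x) + len(h) - 1 = 12 + 7 - 1 = 18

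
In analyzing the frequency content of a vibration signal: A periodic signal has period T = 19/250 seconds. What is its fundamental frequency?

The fundamental frequency is the reciprocal of the period.
f = 1/T = 1/(19/250) = 250/19 Hz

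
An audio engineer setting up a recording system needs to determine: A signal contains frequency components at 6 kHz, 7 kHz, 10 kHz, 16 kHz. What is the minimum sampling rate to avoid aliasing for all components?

The highest frequency component is f_max = 16 kHz.
Nyquist rate = 2 * f_max = 2 * 16 kHz = 32 kHz.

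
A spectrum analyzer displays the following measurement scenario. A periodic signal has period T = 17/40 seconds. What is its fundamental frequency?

The fundamental frequency is the reciprocal of the period.
f = 1/T = 1/(17/40) = 40/17 Hz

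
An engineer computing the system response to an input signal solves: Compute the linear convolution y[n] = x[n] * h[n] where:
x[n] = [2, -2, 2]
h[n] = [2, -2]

y[n] = sum_k x[k]*h[n-k]. Output length = len(x) + len(h) - 1 = 3 + 2 - 1 = 4.
y[0] = 2*2 = 4
y[1] = -2*2 + 2*-2 = -8
y[2] = 2*2 + -2*-2 = 8
y[3] = 2*-2 = -4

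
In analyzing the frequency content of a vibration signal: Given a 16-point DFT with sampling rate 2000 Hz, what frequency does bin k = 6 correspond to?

The frequency of DFT bin k is: f_k = k * f_s / N
f_6 = 6 * 2000 / 16 = 750 Hz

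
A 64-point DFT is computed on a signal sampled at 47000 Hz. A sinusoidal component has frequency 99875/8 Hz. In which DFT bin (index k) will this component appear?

DFT frequency resolution = f_s/N = 47000/64 = 5875/8 Hz
Bin index k = f_signal / resolution = 99875/8 / 5875/8 = 17
The signal frequency 99875/8 Hz falls in DFT bin k = 17.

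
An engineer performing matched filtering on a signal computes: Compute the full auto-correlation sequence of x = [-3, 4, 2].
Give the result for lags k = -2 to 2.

r_xx[k] = sum_m x[m]*x[m+k], indexed from 0, for k = -2 to 2:
  r_xx[-2] = x[2]*x[0] = -6
  r_xx[-1] = x[1]*x[0] + x[2]*x[1] = -4
  r_xx[0] = x[0]*x[0] + x[1]*x[1] + x[2]*x[2] = 29
  r_xx[1] = x[0]*x[1] + x[1]*x[2] = -4
  r_xx[2] = x[0]*x[2] = -6
r_xx = [-6, -4, 29, -4, -6]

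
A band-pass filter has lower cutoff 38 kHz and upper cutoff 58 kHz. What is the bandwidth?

Bandwidth = f_high - f_low
= 58 kHz - 38 kHz = 20 kHz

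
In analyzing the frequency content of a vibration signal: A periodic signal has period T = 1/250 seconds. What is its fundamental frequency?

The fundamental frequency is the reciprocal of the period.
f = 1/T = 1/(1/250) = 250 Hz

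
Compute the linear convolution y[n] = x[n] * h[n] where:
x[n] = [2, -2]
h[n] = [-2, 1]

y[n] = sum_k x[k]*h[n-k]. Output length = len(x) + len(h) - 1 = 2 + 2 - 1 = 3.
y[0] = 2*-2 = -4
y[1] = -2*-2 + 2*1 = 6
y[2] = -2*1 = -2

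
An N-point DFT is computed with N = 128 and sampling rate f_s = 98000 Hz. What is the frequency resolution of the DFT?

DFT frequency resolution = f_s / N
= 98000 / 128 = 6125/8 Hz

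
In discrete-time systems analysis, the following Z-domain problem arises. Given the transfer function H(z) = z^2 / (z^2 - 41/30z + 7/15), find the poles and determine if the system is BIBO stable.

Poles are roots of the denominator: z^2 - 41/30z + 7/15 = 0.
Quadratic formula: z = [-(-41/30) +/- sqrt((-41/30)^2 - 4*(7/15))] / 2
Discriminant = 1681/900 - 28/15 = 1/900; sqrt = 1/30.
z = (41/30 +/- 1/30) / 2 => z = 7/10 or z = 2/3.
|p1| = 7/10, |p2| = 2/3.
For BIBO stability, all poles must lie inside the unit circle (|p| < 1).
System is STABLE since both |p| < 1.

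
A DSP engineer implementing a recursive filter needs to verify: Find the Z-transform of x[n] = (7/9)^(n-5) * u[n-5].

Time-shifting property: if X(z) = Z{x[n]}, then Z{x[n-d]} = z^(-d) * X(z)
X(z) = z/(z - 7/9) for x[n] = (7/9)^n * u[n]
Z{x[n-5]} = z^(-5) * z/(z - 7/9) = z^(-4)/(z - 7/9)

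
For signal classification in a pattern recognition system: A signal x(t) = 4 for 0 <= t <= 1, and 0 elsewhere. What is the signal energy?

Energy = integral of |x(t)|^2 dt over the signal duration
= 4^2 * 1 = 16 * 1 = 16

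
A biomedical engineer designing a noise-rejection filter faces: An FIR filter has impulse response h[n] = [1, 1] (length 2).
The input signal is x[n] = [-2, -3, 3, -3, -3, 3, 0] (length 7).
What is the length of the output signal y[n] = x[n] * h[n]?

For linear convolution, the output length is:
len(y) = len(x) + len(h) - 1 = 7 + 2 - 1 = 8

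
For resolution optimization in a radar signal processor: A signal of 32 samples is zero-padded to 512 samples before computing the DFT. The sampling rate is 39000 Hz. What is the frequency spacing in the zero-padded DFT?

Original DFT: N = 32, resolution = f_s/N = 39000/32 = 4875/4 Hz
Zero-padded DFT: N = 512, resolution = f_s/N = 39000/512 = 4875/64 Hz
Zero-padding interpolates the spectrum (finer frequency grid)
but does NOT improve the true spectral resolution (ability to resolve close frequencies).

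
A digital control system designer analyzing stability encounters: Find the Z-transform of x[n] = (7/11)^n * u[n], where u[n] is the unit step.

The Z-transform of a^n * u[n] is z/(z-a) for |z| > |a|.
Here a = 7/11, so X(z) = z/(z - (7/11)) = 11z/(11z - 7)
ROC: |z| > 7/11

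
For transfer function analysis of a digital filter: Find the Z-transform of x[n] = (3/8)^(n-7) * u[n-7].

Time-shifting property: if X(z) = Z{x[n]}, then Z{x[n-d]} = z^(-d) * X(z)
X(z) = z/(z - 3/8) for x[n] = (3/8)^n * u[n]
Z{x[n-7]} = z^(-7) * z/(z - 3/8) = z^(-6)/(z - 3/8)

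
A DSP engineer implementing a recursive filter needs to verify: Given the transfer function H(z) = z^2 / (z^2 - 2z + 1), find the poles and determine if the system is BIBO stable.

Poles are roots of the denominator: z^2 - 2z + 1 = 0.
Quadratic formula: z = [-(-2) +/- sqrt((-2)^2 - 4*(1))] / 2
Discriminant = 4 - 4 = 0; sqrt = 0.
z = (2 +/- 0) / 2 = 1 (repeated root).
|p1| = 1, |p2| = 1.
For BIBO stability, all poles must lie inside the unit circle (|p| < 1).
System is UNSTABLE since at least one |p| >= 1.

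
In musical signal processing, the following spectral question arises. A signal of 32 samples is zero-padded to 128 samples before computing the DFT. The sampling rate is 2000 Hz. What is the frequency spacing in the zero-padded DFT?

Original DFT: N = 32, resolution = f_s/N = 2000/32 = 125/2 Hz
Zero-padded DFT: N = 128, resolution = f_s/N = 2000/128 = 125/8 Hz
Zero-padding interpolates the spectrum (finer frequency grid)
but does NOT improve the true spectral resolution (ability to resolve close frequencies).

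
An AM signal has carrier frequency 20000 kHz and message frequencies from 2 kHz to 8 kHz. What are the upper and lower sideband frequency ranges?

Upper sideband (USB) = fc + [fm_low, fm_high] = 20000 + [2, 8] = [20002, 20008] kHz
Lower sideband (LSB) = fc - [fm_high, fm_low] = 20000 - [8, 2] = [19992, 19998] kHz
Total occupied spectrum: 19992 kHz to 20008 kHz (plus carrier at 20000 kHz)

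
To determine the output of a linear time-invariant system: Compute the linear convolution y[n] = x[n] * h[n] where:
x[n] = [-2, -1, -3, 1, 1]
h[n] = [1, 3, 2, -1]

y[n] = sum_k x[k]*h[n-k]. Output length = len(x) + len(h) - 1 = 5 + 4 - 1 = 8.
y[0] = -2*1 = -2
y[1] = -1*1 + -2*3 = -7
y[2] = -3*1 + -1*3 + -2*2 = -10
y[3] = 1*1 + -3*3 + -1*2 + -2*-1 = -8
y[4] = 1*1 + 1*3 + -3*2 + -1*-1 = -1
y[5] = 1*3 + 1*2 + -3*-1 = 8
y[6] = 1*2 + 1*-1 = 1
y[7] = 1*-1 = -1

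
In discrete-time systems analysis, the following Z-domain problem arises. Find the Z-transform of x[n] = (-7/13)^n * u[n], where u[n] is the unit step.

The Z-transform of a^n * u[n] is z/(z-a) for |z| > |a|.
Here a = -7/13, so X(z) = z/(z - (-7/13)) = 13z/(13z + 7)
ROC: |z| > 7/13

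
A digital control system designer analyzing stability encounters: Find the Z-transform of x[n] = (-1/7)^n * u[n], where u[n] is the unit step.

The Z-transform of a^n * u[n] is z/(z-a) for |z| > |a|.
Here a = -1/7, so X(z) = z/(z - (-1/7)) = 7z/(7z + 1)
ROC: |z| > 1/7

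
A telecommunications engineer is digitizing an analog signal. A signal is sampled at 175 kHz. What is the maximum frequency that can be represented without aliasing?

The maximum frequency that can be represented without aliasing
is the Nyquist frequency: f_max = f_s / 2 = 175 kHz / 2 = 175/2 kHz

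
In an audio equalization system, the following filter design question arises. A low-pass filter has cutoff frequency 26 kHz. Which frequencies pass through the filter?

A low-pass filter passes all frequencies below the cutoff frequency 26 kHz and attenuates higher frequencies.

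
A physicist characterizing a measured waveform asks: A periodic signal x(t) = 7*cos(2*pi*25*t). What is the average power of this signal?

Average power of A*cos(wt) is A^2/2.
P = 7^2 / 2 = 49/2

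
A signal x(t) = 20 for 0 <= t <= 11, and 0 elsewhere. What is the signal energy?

Energy = integral of |x(t)|^2 dt over the signal duration
= 20^2 * 11 = 400 * 11 = 4400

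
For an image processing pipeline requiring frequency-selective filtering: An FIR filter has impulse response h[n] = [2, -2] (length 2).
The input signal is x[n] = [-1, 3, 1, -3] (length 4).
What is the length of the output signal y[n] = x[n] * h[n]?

For linear convolution, the output length is:
len(y) = len(x) + len(h) - 1 = 4 + 2 - 1 = 5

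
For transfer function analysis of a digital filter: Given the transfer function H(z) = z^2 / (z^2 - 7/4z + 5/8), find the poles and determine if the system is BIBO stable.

Poles are roots of the denominator: z^2 - 7/4z + 5/8 = 0.
Quadratic formula: z = [-(-7/4) +/- sqrt((-7/4)^2 - 4*(5/8))] / 2
Discriminant = 49/16 - 5/2 = 9/16; sqrt = 3/4.
z = (7/4 +/- 3/4) / 2 => z = 5/4 or z = 1/2.
|p1| = 5/4, |p2| = 1/2.
For BIBO stability, all poles must lie inside the unit circle (|p| < 1).
System is UNSTABLE since at least one |p| >= 1.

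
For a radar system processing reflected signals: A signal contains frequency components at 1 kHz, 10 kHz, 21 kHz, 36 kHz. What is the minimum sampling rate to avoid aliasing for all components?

The highest frequency component is f_max = 36 kHz.
Nyquist rate = 2 * f_max = 2 * 36 kHz = 72 kHz.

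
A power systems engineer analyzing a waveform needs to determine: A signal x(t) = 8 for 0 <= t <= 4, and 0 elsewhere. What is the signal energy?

Energy = integral of |x(t)|^2 dt over the signal duration
= 8^2 * 4 = 64 * 4 = 256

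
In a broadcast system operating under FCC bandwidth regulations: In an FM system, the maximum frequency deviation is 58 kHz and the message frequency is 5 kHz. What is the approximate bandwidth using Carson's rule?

Carson's rule: BW = 2*(delta_f + f_m)
= 2*(58 + 5) kHz = 126 kHz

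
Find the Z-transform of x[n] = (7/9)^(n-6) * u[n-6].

Time-shifting property: if X(z) = Z{x[n]}, then Z{x[n-d]} = z^(-d) * X(z)
X(z) = z/(z - 7/9) for x[n] = (7/9)^n * u[n]
Z{x[n-6]} = z^(-6) * z/(z - 7/9) = z^(-5)/(z - 7/9)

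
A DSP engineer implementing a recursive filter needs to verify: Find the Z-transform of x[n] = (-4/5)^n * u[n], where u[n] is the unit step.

The Z-transform of a^n * u[n] is z/(z-a) for |z| > |a|.
Here a = -4/5, so X(z) = z/(z - (-4/5)) = 5z/(5z + 4)
ROC: |z| > 4/5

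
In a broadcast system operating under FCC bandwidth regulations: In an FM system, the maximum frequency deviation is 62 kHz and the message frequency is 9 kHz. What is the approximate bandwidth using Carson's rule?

Carson's rule: BW = 2*(delta_f + f_m)
= 2*(62 + 9) kHz = 142 kHz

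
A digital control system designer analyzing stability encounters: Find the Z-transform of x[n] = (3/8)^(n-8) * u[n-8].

Time-shifting property: if X(z) = Z{x[n]}, then Z{x[n-d]} = z^(-d) * X(z)
X(z) = z/(z - 3/8) for x[n] = (3/8)^n * u[n]
Z{x[n-8]} = z^(-8) * z/(z - 3/8) = z^(-7)/(z - 3/8)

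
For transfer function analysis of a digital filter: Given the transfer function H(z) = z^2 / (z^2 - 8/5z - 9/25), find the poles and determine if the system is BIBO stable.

Poles are roots of the denominator: z^2 - 8/5z - 9/25 = 0.
Quadratic formula: z = [-(-8/5) +/- sqrt((-8/5)^2 - 4*(-9/25))] / 2
Discriminant = 64/25 + 36/25 = 4; sqrt = 2.
z = (8/5 +/- 2) / 2 => z = 9/5 or z = -1/5.
|p1| = 9/5, |p2| = 1/5.
For BIBO stability, all poles must lie inside the unit circle (|p| < 1).
System is UNSTABLE since at least one |p| >= 1.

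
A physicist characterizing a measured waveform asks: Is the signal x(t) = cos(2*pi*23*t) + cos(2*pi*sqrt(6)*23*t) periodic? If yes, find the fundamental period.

f1 = 23 Hz, f2 = 23*sqrt(6) Hz
Ratio f2/f1 = sqrt(6), which is irrational.
Since the frequency ratio is irrational, no common period exists.
The signal is not periodic.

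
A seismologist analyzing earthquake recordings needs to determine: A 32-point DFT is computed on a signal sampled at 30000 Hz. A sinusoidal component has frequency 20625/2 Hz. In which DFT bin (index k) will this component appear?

DFT frequency resolution = f_s/N = 30000/32 = 1875/2 Hz
Bin index k = f_signal / resolution = 20625/2 / 1875/2 = 11
The signal frequency 20625/2 Hz falls in DFT bin k = 11.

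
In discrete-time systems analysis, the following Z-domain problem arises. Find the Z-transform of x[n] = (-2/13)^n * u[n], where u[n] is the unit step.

The Z-transform of a^n * u[n] is z/(z-a) for |z| > |a|.
Here a = -2/13, so X(z) = z/(z - (-2/13)) = 13z/(13z + 2)
ROC: |z| > 2/13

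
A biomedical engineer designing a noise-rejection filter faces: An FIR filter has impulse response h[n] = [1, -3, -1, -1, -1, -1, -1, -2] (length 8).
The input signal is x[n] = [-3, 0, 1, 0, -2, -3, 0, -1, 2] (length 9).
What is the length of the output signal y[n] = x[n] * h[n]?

For linear convolution, the output length is:
len(y) = len(x) + len(h) - 1 = 9 + 8 - 1 = 16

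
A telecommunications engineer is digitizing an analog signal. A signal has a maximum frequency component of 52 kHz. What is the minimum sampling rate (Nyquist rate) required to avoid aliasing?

By the Nyquist-Shannon sampling theorem,
the minimum sampling rate (Nyquist rate) must be at least 2 * f_max.
Nyquist rate = 2 * 52 kHz = 104 kHz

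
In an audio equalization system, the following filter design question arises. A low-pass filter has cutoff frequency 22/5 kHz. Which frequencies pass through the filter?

A low-pass filter passes all frequencies below the cutoff frequency 22/5 kHz and attenuates higher frequencies.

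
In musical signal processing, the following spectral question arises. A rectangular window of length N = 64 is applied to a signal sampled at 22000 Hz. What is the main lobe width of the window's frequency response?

For a rectangular window of length N,
the main lobe width in frequency is 2*f_s/N.
= 2*22000/64 = 1375/2 Hz
This determines the minimum frequency separation for resolving two sinusoids.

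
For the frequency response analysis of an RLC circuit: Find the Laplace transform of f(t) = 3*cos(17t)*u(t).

Standard pair: cos(wt)*u(t) <-> s/(s^2+w^2)
With w = 17: L{3*cos(17t)*u(t)} = 3s/(s^2+289)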